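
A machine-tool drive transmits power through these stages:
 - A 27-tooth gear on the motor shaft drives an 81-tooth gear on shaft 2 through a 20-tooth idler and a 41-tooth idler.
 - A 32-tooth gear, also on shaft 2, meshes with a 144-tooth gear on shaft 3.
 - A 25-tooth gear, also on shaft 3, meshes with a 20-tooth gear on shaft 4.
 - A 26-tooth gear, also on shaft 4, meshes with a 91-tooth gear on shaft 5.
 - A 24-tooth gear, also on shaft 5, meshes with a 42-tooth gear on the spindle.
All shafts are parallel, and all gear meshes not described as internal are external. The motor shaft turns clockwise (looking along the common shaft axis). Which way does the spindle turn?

the motor shaft → shaft 2: driver → idler → idler → driven is 3 external meshes, 3 reversals → CCW.
shaft 2 → shaft 3: external mesh, 1 reversal → CW.
shaft 3 → shaft 4: external mesh, 1 reversal → CCW.
shaft 4 → shaft 5: external mesh, 1 reversal → CW.
shaft 5 → the spindle: external mesh, 1 reversal → CCW.
7 reversals in total — an odd number — so the spindle turns opposite to the motor shaft.

anticlockwise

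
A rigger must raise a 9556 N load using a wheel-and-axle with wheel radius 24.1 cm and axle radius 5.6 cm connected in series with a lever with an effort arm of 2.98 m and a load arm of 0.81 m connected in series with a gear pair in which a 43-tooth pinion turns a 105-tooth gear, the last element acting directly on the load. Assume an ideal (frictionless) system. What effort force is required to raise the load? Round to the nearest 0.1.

Wheel-and-axle MA = R/r = 24.1/5.6 = 4.3036.
Lever MA = effort arm / load arm = 2.98/0.81 = 3.679.
Gear pair MA = 105/43 = 2.4419.
Combined ideal MA = 4.3036 × 3.679 × 2.4419 = 38.662.
Effort = load / MA = 9556 / 38.662 = 247.17 N.

247.2 N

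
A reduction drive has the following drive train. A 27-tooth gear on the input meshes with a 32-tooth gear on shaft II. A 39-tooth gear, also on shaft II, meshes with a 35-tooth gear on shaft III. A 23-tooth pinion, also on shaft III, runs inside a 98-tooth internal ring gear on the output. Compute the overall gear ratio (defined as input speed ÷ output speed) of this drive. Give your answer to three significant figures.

Each stage contributes driven/driver: gear mesh 32/27 = 1.1852, gear mesh 35/39 = 0.89744, internal gear 98/23 = 4.2609.
Overall: 1.1852 × 0.89744 × 4.2609 = 4.532.

4.53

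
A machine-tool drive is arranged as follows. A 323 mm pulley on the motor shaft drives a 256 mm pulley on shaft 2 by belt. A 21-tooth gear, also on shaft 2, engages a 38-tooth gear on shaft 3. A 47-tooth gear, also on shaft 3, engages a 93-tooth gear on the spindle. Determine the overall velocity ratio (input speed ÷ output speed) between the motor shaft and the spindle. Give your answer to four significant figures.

Each stage contributes driven/driver: belt 256/323 = 0.79257, gear mesh 38/21 = 1.8095, gear mesh 93/47 = 1.9787.
Overall: 0.79257 × 1.8095 × 1.9787 = 2.8378.

2.838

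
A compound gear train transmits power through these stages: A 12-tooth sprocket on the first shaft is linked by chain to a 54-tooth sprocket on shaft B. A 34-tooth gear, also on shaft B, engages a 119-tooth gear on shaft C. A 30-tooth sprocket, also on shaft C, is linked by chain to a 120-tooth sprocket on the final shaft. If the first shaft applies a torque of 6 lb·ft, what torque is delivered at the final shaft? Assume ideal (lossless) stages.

378 lb·ft

Chain: ratio = 54/12 = 4.5; torque at shaft B = 6 × 4.5 = 27 lb·ft.
Gear mesh: ratio = 119/34 = 3.5; torque at shaft C = 27 × 3.5 = 94.5 lb·ft.
Chain: ratio = 120/30 = 4; torque at the final shaft = 94.5 × 4 = 378 lb·ft.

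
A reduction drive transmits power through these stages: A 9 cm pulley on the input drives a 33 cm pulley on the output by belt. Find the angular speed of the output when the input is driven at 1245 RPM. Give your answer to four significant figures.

Belt: ratio = 33/9 = 3.6667, so the output turns at 1245 / 3.6667 = 339.55 RPM.

339.5 RPM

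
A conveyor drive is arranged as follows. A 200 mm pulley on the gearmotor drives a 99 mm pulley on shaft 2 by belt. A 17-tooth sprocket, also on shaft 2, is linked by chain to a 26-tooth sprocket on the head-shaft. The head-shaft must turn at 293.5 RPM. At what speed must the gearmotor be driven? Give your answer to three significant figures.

Overall ratio R = 0.495 × 1.5294 = 0.75706.
Required input speed = output speed × R = 293.5 × 0.75706 = 222.2 RPM.

222 RPM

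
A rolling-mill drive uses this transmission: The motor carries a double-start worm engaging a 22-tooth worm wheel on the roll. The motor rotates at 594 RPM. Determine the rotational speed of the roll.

54 RPM

worm 22/2 = 11 → 594/11 = 54 RPM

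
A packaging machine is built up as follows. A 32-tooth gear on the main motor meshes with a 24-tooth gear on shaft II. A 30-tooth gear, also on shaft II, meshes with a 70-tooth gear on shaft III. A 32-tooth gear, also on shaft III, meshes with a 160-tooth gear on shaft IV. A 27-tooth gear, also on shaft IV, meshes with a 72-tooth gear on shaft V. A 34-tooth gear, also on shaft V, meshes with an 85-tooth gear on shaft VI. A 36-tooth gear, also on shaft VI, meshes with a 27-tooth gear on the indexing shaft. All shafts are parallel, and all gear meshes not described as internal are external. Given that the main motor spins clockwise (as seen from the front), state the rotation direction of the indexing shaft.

the main motor → shaft II: external mesh, 1 reversal → CCW.
shaft II → shaft III: external mesh, 1 reversal → CW.
shaft III → shaft IV: external mesh, 1 reversal → CCW.
shaft IV → shaft V: external mesh, 1 reversal → CW.
shaft V → shaft VI: external mesh, 1 reversal → CCW.
shaft VI → the indexing shaft: external mesh, 1 reversal → CW.
6 reversals in total — an even number — so the indexing shaft turns the same way as the main motor.

clockwise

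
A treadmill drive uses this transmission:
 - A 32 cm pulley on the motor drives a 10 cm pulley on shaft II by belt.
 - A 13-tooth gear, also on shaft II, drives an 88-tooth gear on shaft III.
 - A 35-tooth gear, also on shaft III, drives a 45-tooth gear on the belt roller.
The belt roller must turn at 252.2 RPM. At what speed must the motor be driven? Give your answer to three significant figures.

Overall ratio R = 0.3125 × 6.7692 × 1.2857 = 2.7198.
Required input speed = output speed × R = 252.2 × 2.7198 = 685.93 RPM.

686 RPM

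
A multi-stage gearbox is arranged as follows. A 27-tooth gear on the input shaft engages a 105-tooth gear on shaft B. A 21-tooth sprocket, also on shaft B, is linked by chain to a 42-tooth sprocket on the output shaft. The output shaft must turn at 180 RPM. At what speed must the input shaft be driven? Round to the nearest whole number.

1400 RPM

Overall ratio R = 3.8889 × 2 = 7.7778.
Required input speed = output speed × R = 180 × 7.7778 = 1400 RPM.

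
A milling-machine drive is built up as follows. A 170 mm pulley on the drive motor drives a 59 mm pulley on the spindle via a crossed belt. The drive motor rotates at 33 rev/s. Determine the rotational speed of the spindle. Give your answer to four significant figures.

95.08 rev/s

the drive motor → the spindle (belt, 59/170): 33 ÷ 0.34706 = 95.085 rev/s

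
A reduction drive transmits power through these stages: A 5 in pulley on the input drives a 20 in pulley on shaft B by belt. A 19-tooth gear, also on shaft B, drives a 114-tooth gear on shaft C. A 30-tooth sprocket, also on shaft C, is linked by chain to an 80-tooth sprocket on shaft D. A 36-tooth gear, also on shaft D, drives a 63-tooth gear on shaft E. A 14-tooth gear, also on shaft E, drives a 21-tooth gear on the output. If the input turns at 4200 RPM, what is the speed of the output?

belt 20/5 = 4 → 4200/4 = 1050 RPM
gear mesh 114/19 = 6 → 1050/6 = 175 RPM
chain 80/30 = 2.6667 → 175/2.6667 = 65.625 RPM
gear mesh 63/36 = 1.75 → 65.625/1.75 = 37.5 RPM
gear mesh 21/14 = 1.5 → 37.5/1.5 = 25 RPM

25 RPM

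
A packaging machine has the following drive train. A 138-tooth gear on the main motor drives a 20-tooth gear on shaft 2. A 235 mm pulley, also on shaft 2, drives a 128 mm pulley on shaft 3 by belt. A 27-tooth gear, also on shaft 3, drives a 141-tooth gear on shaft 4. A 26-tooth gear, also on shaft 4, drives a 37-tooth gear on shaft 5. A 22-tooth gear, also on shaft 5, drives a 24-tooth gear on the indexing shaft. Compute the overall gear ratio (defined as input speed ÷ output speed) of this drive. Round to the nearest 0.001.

0.640

Each stage contributes driven/driver: gear mesh 20/138 = 0.14493, belt 128/235 = 0.54468, gear mesh 141/27 = 5.2222, gear mesh 37/26 = 1.4231, gear mesh 24/22 = 1.0909.
Overall: 0.14493 × 0.54468 × 5.2222 × 1.4231 × 1.0909 = 0.63998.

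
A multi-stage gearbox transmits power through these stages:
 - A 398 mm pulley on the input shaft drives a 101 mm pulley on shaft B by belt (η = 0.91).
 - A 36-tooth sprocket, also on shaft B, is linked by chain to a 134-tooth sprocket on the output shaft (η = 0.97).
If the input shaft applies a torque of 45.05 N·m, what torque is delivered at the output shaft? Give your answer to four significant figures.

37.56 N·m

Belt: ratio = 101/398 = 0.25377; torque at shaft B = 45.05 × 0.25377 × 0.91 = 10.403 N·m.
Chain: ratio = 134/36 = 3.7222; torque at the output shaft = 10.403 × 3.7222 × 0.97 = 37.562 N·m.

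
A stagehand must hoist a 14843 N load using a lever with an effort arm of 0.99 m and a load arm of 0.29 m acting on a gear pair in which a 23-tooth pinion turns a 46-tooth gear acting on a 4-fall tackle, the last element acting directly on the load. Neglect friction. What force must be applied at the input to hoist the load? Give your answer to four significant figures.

543.5 N

Lever MA = effort arm / load arm = 0.99/0.29 = 3.4138.
Gear pair MA = 46/23 = 2.
Block-and-tackle MA = number of supporting rope parts = 4.
Combined ideal MA = 3.4138 × 2 × 4 = 27.31.
Effort = load / MA = 14843 / 27.31 = 543.49 N.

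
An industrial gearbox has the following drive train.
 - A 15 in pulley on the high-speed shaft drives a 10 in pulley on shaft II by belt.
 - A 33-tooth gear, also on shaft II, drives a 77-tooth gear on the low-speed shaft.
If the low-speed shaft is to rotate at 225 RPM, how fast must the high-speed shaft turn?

350 RPM

Overall ratio R = 0.66667 × 2.3333 = 1.5556.
Required input speed = output speed × R = 225 × 1.5556 = 350 RPM.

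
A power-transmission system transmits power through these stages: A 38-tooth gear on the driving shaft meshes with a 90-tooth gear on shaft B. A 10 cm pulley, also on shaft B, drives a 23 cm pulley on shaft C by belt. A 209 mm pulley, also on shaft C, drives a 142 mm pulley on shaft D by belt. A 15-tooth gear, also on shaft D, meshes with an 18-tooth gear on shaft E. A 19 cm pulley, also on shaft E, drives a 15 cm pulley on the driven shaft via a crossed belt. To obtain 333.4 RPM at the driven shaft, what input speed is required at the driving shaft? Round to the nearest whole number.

Overall ratio R = 2.3684 × 2.3 × 0.67943 × 1.2 × 0.78947 = 3.5063.
Required input speed = output speed × R = 333.4 × 3.5063 = 1169 RPM.

1169 RPM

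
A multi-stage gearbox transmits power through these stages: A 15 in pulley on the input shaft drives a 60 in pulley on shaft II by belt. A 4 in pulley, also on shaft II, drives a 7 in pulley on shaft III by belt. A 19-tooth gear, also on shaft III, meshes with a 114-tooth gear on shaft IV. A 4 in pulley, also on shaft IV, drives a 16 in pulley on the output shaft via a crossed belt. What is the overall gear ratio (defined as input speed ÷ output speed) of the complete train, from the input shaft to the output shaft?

168

Each stage contributes driven/driver: belt 60/15 = 4, belt 7/4 = 1.75, gear mesh 114/19 = 6, belt 16/4 = 4.
Overall: 4 × 1.75 × 6 × 4 = 168.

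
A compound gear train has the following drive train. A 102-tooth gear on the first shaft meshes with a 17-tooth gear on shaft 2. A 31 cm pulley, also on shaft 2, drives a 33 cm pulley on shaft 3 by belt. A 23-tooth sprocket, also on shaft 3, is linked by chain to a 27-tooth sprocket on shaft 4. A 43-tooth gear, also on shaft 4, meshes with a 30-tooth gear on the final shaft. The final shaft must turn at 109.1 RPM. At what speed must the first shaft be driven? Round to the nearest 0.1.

Overall ratio R = 0.16667 × 1.0645 × 1.1739 × 0.69767 = 0.14531.
Required input speed = output speed × R = 109.1 × 0.14531 = 15.853 RPM.

15.9 RPM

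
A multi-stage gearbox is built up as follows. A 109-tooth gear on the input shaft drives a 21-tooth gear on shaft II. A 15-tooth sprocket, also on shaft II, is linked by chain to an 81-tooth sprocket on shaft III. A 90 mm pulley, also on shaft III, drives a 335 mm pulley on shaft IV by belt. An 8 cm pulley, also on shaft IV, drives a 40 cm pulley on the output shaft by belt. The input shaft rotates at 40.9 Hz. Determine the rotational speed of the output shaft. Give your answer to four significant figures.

Gear mesh: ratio = 21/109 = 0.19266, so shaft II turns at 40.9 / 0.19266 = 212.29 Hz.
Chain: ratio = 81/15 = 5.4, so shaft III turns at 212.29 / 5.4 = 39.313 Hz.
Belt: ratio = 335/90 = 3.7222, so shaft IV turns at 39.313 / 3.7222 = 10.562 Hz.
Belt: ratio = 40/8 = 5, so the output shaft turns at 10.562 / 5 = 2.1123 Hz.

2.112 Hz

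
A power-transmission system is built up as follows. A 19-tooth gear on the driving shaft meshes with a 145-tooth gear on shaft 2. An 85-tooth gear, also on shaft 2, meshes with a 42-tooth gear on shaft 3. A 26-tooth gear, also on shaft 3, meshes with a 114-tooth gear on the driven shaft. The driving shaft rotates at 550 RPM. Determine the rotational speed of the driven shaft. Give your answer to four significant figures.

33.26 RPM

gear mesh 145/19 = 7.6316 → 550/7.6316 = 72.069 RPM
gear mesh 42/85 = 0.49412 → 72.069/0.49412 = 145.85 RPM
gear mesh 114/26 = 4.3846 → 145.85/4.3846 = 33.265 RPM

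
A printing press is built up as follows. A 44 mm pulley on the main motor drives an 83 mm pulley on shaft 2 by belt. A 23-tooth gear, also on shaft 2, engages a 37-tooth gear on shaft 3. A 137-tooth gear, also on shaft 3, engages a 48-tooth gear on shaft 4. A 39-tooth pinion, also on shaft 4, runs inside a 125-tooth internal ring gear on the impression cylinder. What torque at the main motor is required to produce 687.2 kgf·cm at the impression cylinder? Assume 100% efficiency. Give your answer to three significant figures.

Overall ratio R = 1.8864 × 1.6087 × 0.35036 × 3.2051 = 3.4077.
Input torque = output torque / R = 687.2 / 3.4077 = 201.66 kgf·cm.

202 kgf·cm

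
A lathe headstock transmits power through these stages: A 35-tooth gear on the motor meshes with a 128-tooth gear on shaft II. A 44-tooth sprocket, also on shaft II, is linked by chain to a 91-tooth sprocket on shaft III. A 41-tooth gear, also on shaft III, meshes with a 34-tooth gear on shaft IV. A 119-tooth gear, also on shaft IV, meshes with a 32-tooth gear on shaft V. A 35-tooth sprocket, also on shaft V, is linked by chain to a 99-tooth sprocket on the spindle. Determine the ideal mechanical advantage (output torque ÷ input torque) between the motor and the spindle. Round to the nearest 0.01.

Each stage contributes driven/driver: gear mesh 128/35 = 3.6571, chain 91/44 = 2.0682, gear mesh 34/41 = 0.82927, gear mesh 32/119 = 0.26891, chain 99/35 = 2.8286.
Overall: 3.6571 × 2.0682 × 0.82927 × 0.26891 × 2.8286 = 4.7709.

4.77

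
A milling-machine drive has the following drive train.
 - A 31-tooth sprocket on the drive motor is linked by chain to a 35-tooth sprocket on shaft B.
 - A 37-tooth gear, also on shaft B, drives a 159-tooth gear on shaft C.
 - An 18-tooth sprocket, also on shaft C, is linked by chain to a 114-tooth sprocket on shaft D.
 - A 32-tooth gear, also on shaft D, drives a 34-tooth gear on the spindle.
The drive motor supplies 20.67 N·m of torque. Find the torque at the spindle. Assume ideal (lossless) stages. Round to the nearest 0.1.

674.8 N·m

chain 35/31 = 1.129 → τ = 20.67·1.129 = 23.337 N·m
gear mesh 159/37 = 4.2973 → τ = 23.337·4.2973 = 100.29 N·m
chain 114/18 = 6.3333 → τ = 100.29·6.3333 = 635.15 N·m
gear mesh 34/32 = 1.0625 → τ = 635.15·1.0625 = 674.84 N·m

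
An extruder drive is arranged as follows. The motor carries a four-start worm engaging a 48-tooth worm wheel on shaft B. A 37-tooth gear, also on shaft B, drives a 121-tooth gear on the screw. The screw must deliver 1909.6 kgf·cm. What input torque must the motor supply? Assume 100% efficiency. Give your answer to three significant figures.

48.7 kgf·cm

Overall ratio R = 12 × 3.2703 = 39.243.
Input torque = output torque / R = 1909.6 / 39.243 = 48.661 kgf·cm.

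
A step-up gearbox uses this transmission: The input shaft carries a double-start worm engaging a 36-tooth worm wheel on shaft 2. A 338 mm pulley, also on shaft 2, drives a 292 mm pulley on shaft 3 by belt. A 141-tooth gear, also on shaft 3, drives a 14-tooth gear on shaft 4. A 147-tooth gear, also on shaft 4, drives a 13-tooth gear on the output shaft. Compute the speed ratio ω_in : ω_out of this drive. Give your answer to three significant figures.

0.137

Each stage contributes driven/driver: worm 36/2 = 18, belt 292/338 = 0.86391, gear mesh 14/141 = 0.099291, gear mesh 13/147 = 0.088435.
Overall: 18 × 0.86391 × 0.099291 × 0.088435 = 0.13654.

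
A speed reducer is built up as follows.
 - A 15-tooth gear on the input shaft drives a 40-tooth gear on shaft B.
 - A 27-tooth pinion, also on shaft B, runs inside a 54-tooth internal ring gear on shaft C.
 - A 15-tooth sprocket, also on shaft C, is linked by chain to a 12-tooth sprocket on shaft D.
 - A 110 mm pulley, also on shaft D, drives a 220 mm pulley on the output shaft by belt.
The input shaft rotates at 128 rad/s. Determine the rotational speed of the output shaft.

gear mesh 40/15 = 2.6667 → 128/2.6667 = 48 rad/s
internal gear 54/27 = 2 → 48/2 = 24 rad/s
chain 12/15 = 0.8 → 24/0.8 = 30 rad/s
belt 220/110 = 2 → 30/2 = 15 rad/s

15 rad/s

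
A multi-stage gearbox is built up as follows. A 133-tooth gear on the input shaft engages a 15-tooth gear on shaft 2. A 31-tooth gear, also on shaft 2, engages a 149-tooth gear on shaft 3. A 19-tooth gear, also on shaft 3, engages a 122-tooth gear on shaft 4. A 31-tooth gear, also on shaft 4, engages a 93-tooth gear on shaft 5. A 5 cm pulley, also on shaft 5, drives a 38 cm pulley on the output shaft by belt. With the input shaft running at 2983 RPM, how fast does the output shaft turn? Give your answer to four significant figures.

37.59 RPM

the input shaft → shaft 2 (gear mesh, 15/133): 2983 ÷ 0.11278 = 26449 RPM
shaft 2 → shaft 3 (gear mesh, 149/31): 26449 ÷ 4.8065 = 5502.9 RPM
shaft 3 → shaft 4 (gear mesh, 122/19): 5502.9 ÷ 6.4211 = 857 RPM
shaft 4 → shaft 5 (gear mesh, 93/31): 857 ÷ 3 = 285.67 RPM
shaft 5 → the output shaft (belt, 38/5): 285.67 ÷ 7.6 = 37.588 RPM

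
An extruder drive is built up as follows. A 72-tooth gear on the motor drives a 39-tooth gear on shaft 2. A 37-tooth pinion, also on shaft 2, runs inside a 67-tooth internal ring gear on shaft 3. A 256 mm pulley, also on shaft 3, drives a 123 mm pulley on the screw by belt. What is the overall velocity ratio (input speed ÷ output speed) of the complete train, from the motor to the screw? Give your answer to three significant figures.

Each stage contributes driven/driver: gear mesh 39/72 = 0.54167, internal gear 67/37 = 1.8108, belt 123/256 = 0.48047.
Overall: 0.54167 × 1.8108 × 0.48047 = 0.47127.

0.471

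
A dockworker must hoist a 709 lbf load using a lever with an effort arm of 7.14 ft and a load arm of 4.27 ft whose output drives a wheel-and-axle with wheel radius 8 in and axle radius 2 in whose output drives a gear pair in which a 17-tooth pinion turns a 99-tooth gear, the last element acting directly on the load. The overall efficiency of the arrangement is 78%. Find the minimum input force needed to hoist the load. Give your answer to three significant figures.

Lever MA = effort arm / load arm = 7.14/4.27 = 1.6721.
Wheel-and-axle MA = R/r = 8/2 = 4.
Gear pair MA = 99/17 = 5.8235.
Combined ideal MA = 1.6721 × 4 × 5.8235 = 38.951.
Actual MA = 38.951 × 0.78 = 30.382.
Effort = load / actual MA = 709 / 30.382 = 23.336 lbf.

23.3 lbf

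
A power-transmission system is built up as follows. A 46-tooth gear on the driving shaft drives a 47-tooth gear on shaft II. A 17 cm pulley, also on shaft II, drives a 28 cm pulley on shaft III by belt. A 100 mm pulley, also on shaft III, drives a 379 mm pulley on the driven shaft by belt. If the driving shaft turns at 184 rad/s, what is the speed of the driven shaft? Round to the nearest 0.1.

28.8 rad/s

the driving shaft → shaft II (gear mesh, 47/46): 184 ÷ 1.0217 = 180.09 rad/s
shaft II → shaft III (belt, 28/17): 180.09 ÷ 1.6471 = 109.34 rad/s
shaft III → the driven shaft (belt, 379/100): 109.34 ÷ 3.79 = 28.849 rad/s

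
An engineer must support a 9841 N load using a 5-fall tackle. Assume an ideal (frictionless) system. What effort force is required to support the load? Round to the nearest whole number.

Block-and-tackle MA = number of supporting rope parts = 5.
Effort = load / MA = 9841 / 5 = 1968.2 N.

1968 N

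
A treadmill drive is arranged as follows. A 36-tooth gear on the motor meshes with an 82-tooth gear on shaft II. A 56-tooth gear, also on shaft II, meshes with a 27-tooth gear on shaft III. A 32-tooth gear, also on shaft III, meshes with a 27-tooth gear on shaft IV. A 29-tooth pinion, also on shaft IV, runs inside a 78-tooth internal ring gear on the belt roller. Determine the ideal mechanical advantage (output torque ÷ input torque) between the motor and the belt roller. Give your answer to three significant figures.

Each stage contributes driven/driver: gear mesh 82/36 = 2.2778, gear mesh 27/56 = 0.48214, gear mesh 27/32 = 0.84375, internal gear 78/29 = 2.6897.
Overall: 2.2778 × 0.48214 × 0.84375 × 2.6897 = 2.4923.

2.49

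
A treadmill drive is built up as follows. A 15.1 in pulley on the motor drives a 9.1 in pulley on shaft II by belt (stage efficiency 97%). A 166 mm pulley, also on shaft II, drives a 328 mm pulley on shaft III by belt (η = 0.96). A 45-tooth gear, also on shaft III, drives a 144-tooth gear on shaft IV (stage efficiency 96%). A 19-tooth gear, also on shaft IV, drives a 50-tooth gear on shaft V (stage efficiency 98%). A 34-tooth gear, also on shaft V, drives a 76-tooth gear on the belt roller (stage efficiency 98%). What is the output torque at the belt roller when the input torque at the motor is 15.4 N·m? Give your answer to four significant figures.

belt 9.1/15.1 = 0.60265 → τ = 15.4·0.60265·0.97 = 9.0024 N·m
belt 328/166 = 1.9759 → τ = 9.0024·1.9759·0.96 = 17.076 N·m
gear mesh 144/45 = 3.2 → τ = 17.076·3.2·0.96 = 52.458 N·m
gear mesh 50/19 = 2.6316 → τ = 52.458·2.6316·0.98 = 135.29 N·m
gear mesh 76/34 = 2.2353 → τ = 135.29·2.2353·0.98 = 296.36 N·m

296.4 N·m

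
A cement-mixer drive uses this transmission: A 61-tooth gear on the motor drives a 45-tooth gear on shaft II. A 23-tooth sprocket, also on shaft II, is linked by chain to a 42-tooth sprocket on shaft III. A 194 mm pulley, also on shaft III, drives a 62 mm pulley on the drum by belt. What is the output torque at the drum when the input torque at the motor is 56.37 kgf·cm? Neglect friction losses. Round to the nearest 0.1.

After the gear mesh (45/61): 56.37 × 0.7377 = 41.584 kgf·cm
After the chain (42/23): 41.584 × 1.8261 = 75.937 kgf·cm
After the belt (62/194): 75.937 × 0.31959 = 24.268 kgf·cm

24.3 kgf·cm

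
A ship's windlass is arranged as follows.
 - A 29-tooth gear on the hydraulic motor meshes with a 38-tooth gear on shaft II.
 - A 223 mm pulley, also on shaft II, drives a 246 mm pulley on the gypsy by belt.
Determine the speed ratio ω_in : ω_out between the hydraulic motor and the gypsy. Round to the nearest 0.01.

Each stage contributes driven/driver: gear mesh 38/29 = 1.3103, belt 246/223 = 1.1031.
Overall: 1.3103 × 1.1031 = 1.4455.

1.45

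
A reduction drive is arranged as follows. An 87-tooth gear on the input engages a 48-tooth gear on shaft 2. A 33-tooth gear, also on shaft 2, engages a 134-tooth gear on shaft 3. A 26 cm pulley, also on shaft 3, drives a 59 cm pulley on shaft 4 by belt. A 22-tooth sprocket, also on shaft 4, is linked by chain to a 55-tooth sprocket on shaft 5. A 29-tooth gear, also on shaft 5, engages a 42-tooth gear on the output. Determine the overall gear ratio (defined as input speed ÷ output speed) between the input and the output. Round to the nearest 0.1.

18.4

Each stage contributes driven/driver: gear mesh 48/87 = 0.55172, gear mesh 134/33 = 4.0606, belt 59/26 = 2.2692, chain 55/22 = 2.5, gear mesh 42/29 = 1.4483.
Overall: 0.55172 × 4.0606 × 2.2692 × 2.5 × 1.4483 = 18.407.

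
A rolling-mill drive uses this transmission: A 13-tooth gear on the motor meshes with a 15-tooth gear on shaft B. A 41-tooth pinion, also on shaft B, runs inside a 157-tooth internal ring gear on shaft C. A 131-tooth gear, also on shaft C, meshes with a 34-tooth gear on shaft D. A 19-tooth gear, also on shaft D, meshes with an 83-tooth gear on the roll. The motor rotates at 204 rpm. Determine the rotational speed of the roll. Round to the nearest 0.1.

gear mesh 15/13 = 1.1538 → 204/1.1538 = 176.8 rpm
internal gear 157/41 = 3.8293 → 176.8/3.8293 = 46.171 rpm
gear mesh 34/131 = 0.25954 → 46.171/0.25954 = 177.89 rpm
gear mesh 83/19 = 4.3684 → 177.89/4.3684 = 40.722 rpm

40.7 rpm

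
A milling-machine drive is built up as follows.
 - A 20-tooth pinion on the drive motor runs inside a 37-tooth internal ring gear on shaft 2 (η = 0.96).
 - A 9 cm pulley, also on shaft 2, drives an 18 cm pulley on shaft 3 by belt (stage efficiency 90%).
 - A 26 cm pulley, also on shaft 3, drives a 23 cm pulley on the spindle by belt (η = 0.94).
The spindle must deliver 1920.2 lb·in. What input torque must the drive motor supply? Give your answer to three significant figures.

Overall ratio R = 1.85 × 2 × 0.88462 = 3.2731; overall efficiency η = 0.96 × 0.90 × 0.94 = 0.8122.
Input torque = output torque / (R × η) = 1920.2 / (3.2731 × 0.8122) = 722.35 lb·in.

722 lb·in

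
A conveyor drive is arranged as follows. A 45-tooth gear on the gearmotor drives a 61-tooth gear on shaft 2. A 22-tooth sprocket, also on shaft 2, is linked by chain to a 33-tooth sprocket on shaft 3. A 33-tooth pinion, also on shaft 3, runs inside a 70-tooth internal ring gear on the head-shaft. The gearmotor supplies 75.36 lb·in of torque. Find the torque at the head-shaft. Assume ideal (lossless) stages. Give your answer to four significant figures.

325.0 lb·in

After the gear mesh (61/45): 75.36 × 1.3556 = 102.15 lb·in
After the chain (33/22): 102.15 × 1.5 = 153.23 lb·in
After the internal gear (70/33): 153.23 × 2.1212 = 325.04 lb·in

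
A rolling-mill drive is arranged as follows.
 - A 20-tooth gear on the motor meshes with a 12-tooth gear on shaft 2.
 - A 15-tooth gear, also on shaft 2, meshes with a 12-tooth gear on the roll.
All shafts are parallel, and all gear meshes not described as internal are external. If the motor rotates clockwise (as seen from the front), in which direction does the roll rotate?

clockwise

the motor → shaft 2: external mesh, 1 reversal → CCW.
shaft 2 → the roll: external mesh, 1 reversal → CW.
2 reversals in total — an even number — so the roll turns the same way as the motor.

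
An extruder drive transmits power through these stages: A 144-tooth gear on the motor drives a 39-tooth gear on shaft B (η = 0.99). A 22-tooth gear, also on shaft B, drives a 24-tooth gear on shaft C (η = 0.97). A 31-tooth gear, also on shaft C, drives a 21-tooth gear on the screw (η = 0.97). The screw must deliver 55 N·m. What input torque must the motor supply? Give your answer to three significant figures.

Overall ratio R = 0.27083 × 1.0909 × 0.67742 = 0.20015; overall efficiency η = 0.99 × 0.97 × 0.97 = 0.9315.
Input torque = output torque / (R × η) = 55 / (0.20015 × 0.9315) = 295.01 N·m.

295 N·m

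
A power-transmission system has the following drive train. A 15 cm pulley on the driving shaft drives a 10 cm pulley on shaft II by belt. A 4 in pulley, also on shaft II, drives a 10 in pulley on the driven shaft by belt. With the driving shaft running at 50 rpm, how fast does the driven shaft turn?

30 rpm

belt 10/15 = 0.66667 → 50/0.66667 = 75 rpm
belt 10/4 = 2.5 → 75/2.5 = 30 rpm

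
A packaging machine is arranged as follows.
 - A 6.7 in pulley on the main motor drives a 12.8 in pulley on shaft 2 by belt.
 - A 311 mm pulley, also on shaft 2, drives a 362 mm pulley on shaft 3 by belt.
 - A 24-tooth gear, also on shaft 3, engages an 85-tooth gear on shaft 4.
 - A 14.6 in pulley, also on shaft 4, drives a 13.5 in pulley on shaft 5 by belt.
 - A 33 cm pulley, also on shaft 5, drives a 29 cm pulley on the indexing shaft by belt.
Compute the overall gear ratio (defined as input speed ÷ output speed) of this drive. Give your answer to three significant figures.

Each stage contributes driven/driver: belt 12.8/6.7 = 1.9104, belt 362/311 = 1.164, gear mesh 85/24 = 3.5417, belt 13.5/14.6 = 0.92466, belt 29/33 = 0.87879.
Overall: 1.9104 × 1.164 × 3.5417 × 0.92466 × 0.87879 = 6.3996.

6.40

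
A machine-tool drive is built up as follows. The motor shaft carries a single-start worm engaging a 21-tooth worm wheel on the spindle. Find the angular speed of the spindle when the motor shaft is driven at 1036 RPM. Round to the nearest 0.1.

49.3 RPM

worm 21/1 = 21 → 1036/21 = 49.333 RPM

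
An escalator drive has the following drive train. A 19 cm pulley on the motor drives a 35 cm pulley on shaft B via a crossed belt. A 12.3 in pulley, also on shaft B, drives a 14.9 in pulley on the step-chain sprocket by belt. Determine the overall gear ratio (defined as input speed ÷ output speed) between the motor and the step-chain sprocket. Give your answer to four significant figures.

Each stage contributes driven/driver: belt 35/19 = 1.8421, belt 14.9/12.3 = 1.2114.
Overall: 1.8421 × 1.2114 = 2.2315.

2.231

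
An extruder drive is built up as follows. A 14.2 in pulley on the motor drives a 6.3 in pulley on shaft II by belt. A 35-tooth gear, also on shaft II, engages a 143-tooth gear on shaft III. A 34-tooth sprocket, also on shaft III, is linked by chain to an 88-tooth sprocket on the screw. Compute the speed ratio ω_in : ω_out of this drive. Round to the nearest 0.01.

Each stage contributes driven/driver: belt 6.3/14.2 = 0.44366, gear mesh 143/35 = 4.0857, chain 88/34 = 2.5882.
Overall: 0.44366 × 4.0857 × 2.5882 = 4.6916.

4.69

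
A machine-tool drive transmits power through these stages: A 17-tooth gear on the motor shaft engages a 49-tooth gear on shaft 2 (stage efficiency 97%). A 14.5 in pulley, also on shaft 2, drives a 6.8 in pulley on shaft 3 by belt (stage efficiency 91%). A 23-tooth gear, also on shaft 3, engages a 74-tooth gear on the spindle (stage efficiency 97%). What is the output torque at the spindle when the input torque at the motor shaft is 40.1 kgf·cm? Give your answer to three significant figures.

gear mesh 49/17 = 2.8824 → τ = 40.1·2.8824·0.97 = 112.11 kgf·cm
belt 6.8/14.5 = 0.46897 → τ = 112.11·0.46897·0.91 = 47.846 kgf·cm
gear mesh 74/23 = 3.2174 → τ = 47.846·3.2174·0.97 = 149.32 kgf·cm

149 kgf·cm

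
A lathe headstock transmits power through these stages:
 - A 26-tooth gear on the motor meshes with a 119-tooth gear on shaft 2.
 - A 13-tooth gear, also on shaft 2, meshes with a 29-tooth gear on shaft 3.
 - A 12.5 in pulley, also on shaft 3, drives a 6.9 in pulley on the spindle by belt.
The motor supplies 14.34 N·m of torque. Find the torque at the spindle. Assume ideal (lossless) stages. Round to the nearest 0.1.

80.8 N·m

After the gear mesh (119/26): 14.34 × 4.5769 = 65.633 N·m
After the gear mesh (29/13): 65.633 × 2.2308 = 146.41 N·m
After the belt (6.9/12.5): 146.41 × 0.552 = 80.82 N·m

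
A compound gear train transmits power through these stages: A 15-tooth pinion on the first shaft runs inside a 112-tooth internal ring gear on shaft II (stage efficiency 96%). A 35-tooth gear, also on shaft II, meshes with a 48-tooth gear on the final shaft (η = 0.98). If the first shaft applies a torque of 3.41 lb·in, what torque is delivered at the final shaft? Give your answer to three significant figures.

After the internal gear (112/15): 3.41 × 7.4667 × 0.96 = 24.443 lb·in
After the gear mesh (48/35): 24.443 × 1.3714 × 0.98 = 32.851 lb·in

32.9 lb·in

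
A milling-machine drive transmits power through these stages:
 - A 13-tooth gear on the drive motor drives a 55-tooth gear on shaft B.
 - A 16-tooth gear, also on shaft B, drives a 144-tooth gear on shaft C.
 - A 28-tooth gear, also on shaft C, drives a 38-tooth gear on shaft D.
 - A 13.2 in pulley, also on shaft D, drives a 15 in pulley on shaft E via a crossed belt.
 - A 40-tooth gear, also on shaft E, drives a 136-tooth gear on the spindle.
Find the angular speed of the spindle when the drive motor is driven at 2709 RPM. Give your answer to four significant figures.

13.57 RPM

Gear mesh: ratio = 55/13 = 4.2308, so shaft B turns at 2709 / 4.2308 = 640.31 RPM.
Gear mesh: ratio = 144/16 = 9, so shaft C turns at 640.31 / 9 = 71.145 RPM.
Gear mesh: ratio = 38/28 = 1.3571, so shaft D turns at 71.145 / 1.3571 = 52.423 RPM.
Belt: ratio = 15/13.2 = 1.1364, so shaft E turns at 52.423 / 1.1364 = 46.132 RPM.
Gear mesh: ratio = 136/40 = 3.4, so the spindle turns at 46.132 / 3.4 = 13.568 RPM.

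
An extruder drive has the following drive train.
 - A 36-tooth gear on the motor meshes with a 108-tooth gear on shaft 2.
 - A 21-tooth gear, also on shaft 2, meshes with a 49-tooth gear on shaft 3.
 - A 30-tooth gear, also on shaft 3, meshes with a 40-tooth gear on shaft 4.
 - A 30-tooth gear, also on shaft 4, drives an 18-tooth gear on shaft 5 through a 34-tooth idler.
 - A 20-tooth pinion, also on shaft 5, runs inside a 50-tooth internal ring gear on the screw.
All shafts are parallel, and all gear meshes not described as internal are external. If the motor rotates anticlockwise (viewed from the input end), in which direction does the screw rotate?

clockwise

the motor → shaft 2: external mesh, 1 reversal → CW.
shaft 2 → shaft 3: external mesh, 1 reversal → CCW.
shaft 3 → shaft 4: external mesh, 1 reversal → CW.
shaft 4 → shaft 5: driver → idler → driven is 2 external meshes, 2 reversals → CW.
shaft 5 → the screw: internal mesh, same direction → CW.
5 reversals in total — an odd number — so the screw turns opposite to the motor.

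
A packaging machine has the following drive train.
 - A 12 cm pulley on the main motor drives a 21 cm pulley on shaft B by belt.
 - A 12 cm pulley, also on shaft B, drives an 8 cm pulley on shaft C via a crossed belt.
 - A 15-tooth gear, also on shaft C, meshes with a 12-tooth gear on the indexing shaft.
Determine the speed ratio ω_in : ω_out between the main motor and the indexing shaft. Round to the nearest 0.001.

0.933

Each stage contributes driven/driver: belt 21/12 = 1.75, belt 8/12 = 0.66667, gear mesh 12/15 = 0.8.
Overall: 1.75 × 0.66667 × 0.8 = 0.93333.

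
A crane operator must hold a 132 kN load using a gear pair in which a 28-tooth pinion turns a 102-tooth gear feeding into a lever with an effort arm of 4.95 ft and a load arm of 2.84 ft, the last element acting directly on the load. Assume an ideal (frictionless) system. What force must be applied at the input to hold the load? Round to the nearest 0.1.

20.8 kN

Gear pair MA = 102/28 = 3.6429.
Lever MA = effort arm / load arm = 4.95/2.84 = 1.743.
Combined ideal MA = 3.6429 × 1.743 = 6.3493.
Effort = load / MA = 132 / 6.3493 = 20.79 kN.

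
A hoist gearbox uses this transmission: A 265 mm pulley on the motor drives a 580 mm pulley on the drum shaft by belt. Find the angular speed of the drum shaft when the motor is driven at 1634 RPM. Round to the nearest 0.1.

746.6 RPM

belt 580/265 = 2.1887 → 1634/2.1887 = 746.57 RPM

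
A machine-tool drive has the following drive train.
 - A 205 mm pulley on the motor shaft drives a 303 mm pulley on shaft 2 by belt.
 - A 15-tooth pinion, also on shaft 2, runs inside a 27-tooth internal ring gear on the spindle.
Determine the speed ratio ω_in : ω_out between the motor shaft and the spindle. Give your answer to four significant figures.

Each stage contributes driven/driver: belt 303/205 = 1.478, internal gear 27/15 = 1.8.
Overall: 1.478 × 1.8 = 2.6605.

2.660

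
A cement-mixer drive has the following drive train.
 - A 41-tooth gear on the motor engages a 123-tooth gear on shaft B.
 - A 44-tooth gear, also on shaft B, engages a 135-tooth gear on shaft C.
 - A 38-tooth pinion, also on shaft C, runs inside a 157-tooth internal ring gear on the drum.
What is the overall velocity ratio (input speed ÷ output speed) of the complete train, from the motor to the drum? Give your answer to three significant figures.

38.0

Each stage contributes driven/driver: gear mesh 123/41 = 3, gear mesh 135/44 = 3.0682, internal gear 157/38 = 4.1316.
Overall: 3 × 3.0682 × 4.1316 = 38.029.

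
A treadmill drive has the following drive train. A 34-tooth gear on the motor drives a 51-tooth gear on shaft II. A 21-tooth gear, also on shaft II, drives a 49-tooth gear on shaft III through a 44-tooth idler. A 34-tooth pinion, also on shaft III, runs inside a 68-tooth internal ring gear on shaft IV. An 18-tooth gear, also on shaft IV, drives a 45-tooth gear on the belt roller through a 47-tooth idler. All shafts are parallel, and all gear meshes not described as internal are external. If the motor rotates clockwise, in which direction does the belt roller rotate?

the motor → shaft II: external mesh, 1 reversal → CCW.
shaft II → shaft III: driver → idler → driven is 2 external meshes, 2 reversals → CCW.
shaft III → shaft IV: internal mesh, same direction → CCW.
shaft IV → the belt roller: driver → idler → driven is 2 external meshes, 2 reversals → CCW.
5 reversals in total — an odd number — so the belt roller turns opposite to the motor.

counterclockwise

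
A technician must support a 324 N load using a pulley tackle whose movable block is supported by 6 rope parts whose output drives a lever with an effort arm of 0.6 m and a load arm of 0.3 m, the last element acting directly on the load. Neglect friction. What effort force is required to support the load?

27 N

Block-and-tackle MA = number of supporting rope parts = 6.
Lever MA = effort arm / load arm = 0.6/0.3 = 2.
Combined ideal MA = 6 × 2 = 12.
Effort = load / MA = 324 / 12 = 27 N.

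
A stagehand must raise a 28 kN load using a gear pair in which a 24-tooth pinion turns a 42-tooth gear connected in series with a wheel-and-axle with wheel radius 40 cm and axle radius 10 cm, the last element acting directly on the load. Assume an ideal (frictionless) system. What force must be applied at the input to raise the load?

4 kN

Gear pair MA = 42/24 = 1.75.
Wheel-and-axle MA = R/r = 40/10 = 4.
Combined ideal MA = 1.75 × 4 = 7.
Effort = load / MA = 28 / 7 = 4 kN.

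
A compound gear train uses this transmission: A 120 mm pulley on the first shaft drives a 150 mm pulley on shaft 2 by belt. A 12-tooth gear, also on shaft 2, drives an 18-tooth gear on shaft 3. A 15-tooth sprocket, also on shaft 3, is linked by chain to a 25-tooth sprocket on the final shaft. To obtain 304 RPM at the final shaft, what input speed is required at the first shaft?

950 RPM

Overall ratio R = 1.25 × 1.5 × 1.6667 = 3.125.
Required input speed = output speed × R = 304 × 3.125 = 950 RPM.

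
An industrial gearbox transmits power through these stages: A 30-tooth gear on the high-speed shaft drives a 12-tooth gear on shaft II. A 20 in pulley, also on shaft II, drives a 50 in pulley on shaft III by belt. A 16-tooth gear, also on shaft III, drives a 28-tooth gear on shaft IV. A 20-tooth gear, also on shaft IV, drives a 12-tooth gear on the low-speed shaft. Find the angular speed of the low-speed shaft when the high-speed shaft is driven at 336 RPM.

gear mesh 12/30 = 0.4 → 336/0.4 = 840 RPM
belt 50/20 = 2.5 → 840/2.5 = 336 RPM
gear mesh 28/16 = 1.75 → 336/1.75 = 192 RPM
gear mesh 12/20 = 0.6 → 192/0.6 = 320 RPM

320 RPM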